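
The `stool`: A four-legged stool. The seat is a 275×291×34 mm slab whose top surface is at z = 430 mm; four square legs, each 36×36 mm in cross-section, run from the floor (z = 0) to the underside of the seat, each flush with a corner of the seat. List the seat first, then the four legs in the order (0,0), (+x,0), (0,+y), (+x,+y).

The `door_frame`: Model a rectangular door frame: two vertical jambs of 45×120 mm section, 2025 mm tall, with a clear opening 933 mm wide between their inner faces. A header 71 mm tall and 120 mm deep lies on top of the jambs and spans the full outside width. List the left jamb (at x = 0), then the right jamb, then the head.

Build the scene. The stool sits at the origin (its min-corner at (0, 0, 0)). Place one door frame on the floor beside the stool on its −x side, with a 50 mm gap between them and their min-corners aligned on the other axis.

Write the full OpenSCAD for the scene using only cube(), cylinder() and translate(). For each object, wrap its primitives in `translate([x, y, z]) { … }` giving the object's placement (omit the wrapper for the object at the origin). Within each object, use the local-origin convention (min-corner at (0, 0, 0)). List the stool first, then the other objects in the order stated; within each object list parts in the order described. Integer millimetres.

translate([0, 0, 396]) cube([275, 291, 34]);
cube([36, 36, 396]);
translate([239, 0, 0]) cube([36, 36, 396]);
translate([0, 255, 0]) cube([36, 36, 396]);
translate([239, 255, 0]) cube([36, 36, 396]);
translate([-1073, 0, 0]) {
  cube([45, 120, 2025]);
  translate([978, 0, 0]) cube([45, 120, 2025]);
  translate([0, 0, 2025]) cube([1023, 120, 71]);
}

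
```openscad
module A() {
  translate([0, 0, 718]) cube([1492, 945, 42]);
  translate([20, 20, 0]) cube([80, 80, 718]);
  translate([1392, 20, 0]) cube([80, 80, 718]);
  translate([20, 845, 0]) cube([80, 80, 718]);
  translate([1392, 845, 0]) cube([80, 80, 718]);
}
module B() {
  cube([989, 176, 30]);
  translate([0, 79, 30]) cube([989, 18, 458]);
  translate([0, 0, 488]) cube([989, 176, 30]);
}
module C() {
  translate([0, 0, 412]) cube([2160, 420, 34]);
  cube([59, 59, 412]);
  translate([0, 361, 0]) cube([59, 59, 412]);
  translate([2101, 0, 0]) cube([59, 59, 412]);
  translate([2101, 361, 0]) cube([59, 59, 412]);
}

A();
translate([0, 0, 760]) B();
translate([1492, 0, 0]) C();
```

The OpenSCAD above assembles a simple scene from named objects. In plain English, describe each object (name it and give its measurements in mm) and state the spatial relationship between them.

A is a rectangular dining table. The top is 1492×945×42 mm with its upper surface at z = 760 mm. It stands on four 80×80 mm square legs, each inset 20 mm from the nearest pair of top edges, running from the floor to the underside of the top.

B is an I-beam lying along x, 989 mm long. Overall section height 518 mm. Two flanges 176 mm wide (y) and 30 mm thick, one on the floor and one at the top; a web 18 mm thick runs between them, centred on the flange width.

C is a long wooden bench with a 2160 mm (x) × 420 mm (y) seat, 34 mm thick, its top surface 446 mm above the floor. Four 59 mm square legs at the seat corners, flush with the edges, run from z = 0 to the seat underside.

The I-beam is on top of the table. The bench is against the table's +x side, with their −y faces flush.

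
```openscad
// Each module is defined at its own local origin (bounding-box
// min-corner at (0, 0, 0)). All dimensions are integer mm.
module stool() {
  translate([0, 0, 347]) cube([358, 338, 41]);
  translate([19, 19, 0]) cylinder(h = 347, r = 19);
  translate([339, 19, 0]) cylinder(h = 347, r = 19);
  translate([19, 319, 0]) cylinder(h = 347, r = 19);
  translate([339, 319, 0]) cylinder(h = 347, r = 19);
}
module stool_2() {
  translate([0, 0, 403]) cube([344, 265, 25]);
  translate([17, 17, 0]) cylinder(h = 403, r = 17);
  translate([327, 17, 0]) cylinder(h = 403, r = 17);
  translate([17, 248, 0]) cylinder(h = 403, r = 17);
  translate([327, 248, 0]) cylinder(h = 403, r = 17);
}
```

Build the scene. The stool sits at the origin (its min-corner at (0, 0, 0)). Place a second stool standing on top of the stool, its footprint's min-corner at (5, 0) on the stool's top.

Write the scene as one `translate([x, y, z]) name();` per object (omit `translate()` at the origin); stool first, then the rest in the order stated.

stool();
translate([5, 0, 388]) stool_2();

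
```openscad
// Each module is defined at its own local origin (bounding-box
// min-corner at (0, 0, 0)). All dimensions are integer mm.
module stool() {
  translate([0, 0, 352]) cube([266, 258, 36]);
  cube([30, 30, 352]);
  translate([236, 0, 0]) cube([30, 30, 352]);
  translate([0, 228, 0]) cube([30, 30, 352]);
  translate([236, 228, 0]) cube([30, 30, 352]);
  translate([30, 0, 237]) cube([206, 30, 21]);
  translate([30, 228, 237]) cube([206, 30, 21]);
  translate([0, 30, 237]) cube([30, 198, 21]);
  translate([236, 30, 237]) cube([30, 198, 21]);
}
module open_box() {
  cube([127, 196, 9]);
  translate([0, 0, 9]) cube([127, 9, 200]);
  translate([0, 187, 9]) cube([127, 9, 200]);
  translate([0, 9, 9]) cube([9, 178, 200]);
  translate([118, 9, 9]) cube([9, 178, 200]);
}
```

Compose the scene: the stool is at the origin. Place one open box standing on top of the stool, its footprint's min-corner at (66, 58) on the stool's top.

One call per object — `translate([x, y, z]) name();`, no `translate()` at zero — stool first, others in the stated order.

stool();
translate([66, 58, 388]) open_box();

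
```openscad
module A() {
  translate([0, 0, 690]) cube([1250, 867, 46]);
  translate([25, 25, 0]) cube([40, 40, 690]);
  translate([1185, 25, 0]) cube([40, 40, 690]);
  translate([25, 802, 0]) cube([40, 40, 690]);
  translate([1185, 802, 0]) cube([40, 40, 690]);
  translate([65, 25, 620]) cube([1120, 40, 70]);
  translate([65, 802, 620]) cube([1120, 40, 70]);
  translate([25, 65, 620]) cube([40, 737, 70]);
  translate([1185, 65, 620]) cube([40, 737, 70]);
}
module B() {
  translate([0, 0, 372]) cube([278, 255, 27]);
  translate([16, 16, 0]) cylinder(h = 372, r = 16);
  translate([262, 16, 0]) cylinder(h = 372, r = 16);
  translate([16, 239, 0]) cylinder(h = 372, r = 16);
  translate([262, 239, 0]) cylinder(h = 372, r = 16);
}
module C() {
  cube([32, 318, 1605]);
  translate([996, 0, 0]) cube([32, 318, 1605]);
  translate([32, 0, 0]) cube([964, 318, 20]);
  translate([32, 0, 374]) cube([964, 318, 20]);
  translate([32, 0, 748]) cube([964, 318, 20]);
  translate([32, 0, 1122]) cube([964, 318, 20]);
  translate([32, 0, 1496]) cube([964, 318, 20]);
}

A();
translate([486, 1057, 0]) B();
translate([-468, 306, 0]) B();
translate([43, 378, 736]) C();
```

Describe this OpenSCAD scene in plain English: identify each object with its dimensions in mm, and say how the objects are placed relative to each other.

A is a table with a 1250×867 mm rectangular top, 46 mm thick, top surface at z = 736 mm, supported by four 40×40 mm square legs, each inset 25 mm from the nearest pair of top edges, running from the floor. Four apron rails, 40 mm thick and 70 mm tall, run between adjacent legs with their top edges flush with the underside of the top and their outer faces flush with the legs' outer faces.

B is a four-legged stool. The seat is 278×255 mm, 27 mm thick, top at z = 399 mm. It stands on four round legs, each 32 mm in diameter, from z = 0 to the seat underside, each leg's axis is inset half a diameter from the nearest pair of seat edges (so the leg's bounding box is flush with the corner).

C is an open bookshelf. Two side panels, each 32 mm thick, 318 mm deep and 1605 mm tall, stand 1028 mm apart (outside-to-outside). Between them sit 5 shelves, each 20 mm thick and 318 mm deep, spanning the full gap between the sides. The bottom shelf rests on the floor (its underside at z = 0) and the clear gap between one shelf's top and the next shelf's underside is 354 mm.

Two stools sit around the table at the +y, −x sides. The bookshelf is on top of the table.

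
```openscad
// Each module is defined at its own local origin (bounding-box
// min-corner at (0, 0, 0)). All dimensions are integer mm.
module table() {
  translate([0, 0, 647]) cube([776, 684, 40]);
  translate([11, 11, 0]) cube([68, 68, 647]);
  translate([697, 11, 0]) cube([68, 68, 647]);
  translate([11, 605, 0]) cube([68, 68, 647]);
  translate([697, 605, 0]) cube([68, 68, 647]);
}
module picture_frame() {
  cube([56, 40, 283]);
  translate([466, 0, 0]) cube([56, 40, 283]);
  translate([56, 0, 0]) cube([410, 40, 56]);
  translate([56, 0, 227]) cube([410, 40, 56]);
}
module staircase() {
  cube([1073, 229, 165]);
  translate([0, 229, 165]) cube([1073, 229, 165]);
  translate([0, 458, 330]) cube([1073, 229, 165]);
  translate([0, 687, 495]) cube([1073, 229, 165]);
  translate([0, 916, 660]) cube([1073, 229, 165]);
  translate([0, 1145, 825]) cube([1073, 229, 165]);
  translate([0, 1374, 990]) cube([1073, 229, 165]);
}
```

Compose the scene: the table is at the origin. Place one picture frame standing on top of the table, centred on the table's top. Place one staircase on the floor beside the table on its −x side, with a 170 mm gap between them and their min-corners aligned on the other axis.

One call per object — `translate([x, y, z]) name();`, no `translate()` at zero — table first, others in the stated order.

table();
translate([127, 322, 687]) picture_frame();
translate([-1243, 0, 0]) staircase();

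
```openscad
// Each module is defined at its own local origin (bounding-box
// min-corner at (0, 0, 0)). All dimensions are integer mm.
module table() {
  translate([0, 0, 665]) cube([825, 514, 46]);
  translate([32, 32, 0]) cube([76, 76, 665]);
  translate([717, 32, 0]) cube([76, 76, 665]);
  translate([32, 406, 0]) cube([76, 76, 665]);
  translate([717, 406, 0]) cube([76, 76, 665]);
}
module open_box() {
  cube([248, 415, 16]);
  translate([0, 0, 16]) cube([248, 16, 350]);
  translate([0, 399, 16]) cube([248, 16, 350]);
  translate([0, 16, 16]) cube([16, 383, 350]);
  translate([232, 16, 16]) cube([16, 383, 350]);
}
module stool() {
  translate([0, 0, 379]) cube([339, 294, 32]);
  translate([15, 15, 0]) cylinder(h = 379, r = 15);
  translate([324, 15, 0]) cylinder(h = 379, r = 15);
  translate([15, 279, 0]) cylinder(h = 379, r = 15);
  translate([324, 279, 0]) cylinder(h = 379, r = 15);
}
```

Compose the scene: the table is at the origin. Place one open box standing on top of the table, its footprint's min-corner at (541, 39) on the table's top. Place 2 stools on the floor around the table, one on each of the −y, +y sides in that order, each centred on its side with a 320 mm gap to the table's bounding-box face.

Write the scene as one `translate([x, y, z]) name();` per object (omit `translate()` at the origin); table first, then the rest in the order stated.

table();
translate([541, 39, 711]) open_box();
translate([243, -614, 0]) stool();
translate([243, 834, 0]) stool();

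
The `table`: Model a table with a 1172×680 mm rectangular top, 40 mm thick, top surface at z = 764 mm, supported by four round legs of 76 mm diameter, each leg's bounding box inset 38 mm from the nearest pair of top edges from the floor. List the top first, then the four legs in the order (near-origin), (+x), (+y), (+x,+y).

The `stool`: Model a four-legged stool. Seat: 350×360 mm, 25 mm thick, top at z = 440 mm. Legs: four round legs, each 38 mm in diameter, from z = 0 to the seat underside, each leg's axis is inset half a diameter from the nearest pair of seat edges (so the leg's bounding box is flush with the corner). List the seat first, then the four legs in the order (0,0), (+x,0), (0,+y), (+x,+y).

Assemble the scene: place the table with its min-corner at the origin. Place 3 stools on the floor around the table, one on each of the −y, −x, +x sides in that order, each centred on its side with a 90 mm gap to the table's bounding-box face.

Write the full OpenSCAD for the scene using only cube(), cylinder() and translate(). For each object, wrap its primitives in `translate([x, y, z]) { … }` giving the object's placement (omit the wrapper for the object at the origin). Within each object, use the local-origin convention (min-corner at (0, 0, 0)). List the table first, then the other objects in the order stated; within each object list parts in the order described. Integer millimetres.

translate([0, 0, 724]) cube([1172, 680, 40]);
translate([76, 76, 0]) cylinder(h = 724, r = 38);
translate([1096, 76, 0]) cylinder(h = 724, r = 38);
translate([76, 604, 0]) cylinder(h = 724, r = 38);
translate([1096, 604, 0]) cylinder(h = 724, r = 38);
translate([411, -450, 0]) {
  translate([0, 0, 415]) cube([350, 360, 25]);
  translate([19, 19, 0]) cylinder(h = 415, r = 19);
  translate([331, 19, 0]) cylinder(h = 415, r = 19);
  translate([19, 341, 0]) cylinder(h = 415, r = 19);
  translate([331, 341, 0]) cylinder(h = 415, r = 19);
}
translate([-440, 160, 0]) {
  translate([0, 0, 415]) cube([350, 360, 25]);
  translate([19, 19, 0]) cylinder(h = 415, r = 19);
  translate([331, 19, 0]) cylinder(h = 415, r = 19);
  translate([19, 341, 0]) cylinder(h = 415, r = 19);
  translate([331, 341, 0]) cylinder(h = 415, r = 19);
}
translate([1262, 160, 0]) {
  translate([0, 0, 415]) cube([350, 360, 25]);
  translate([19, 19, 0]) cylinder(h = 415, r = 19);
  translate([331, 19, 0]) cylinder(h = 415, r = 19);
  translate([19, 341, 0]) cylinder(h = 415, r = 19);
  translate([331, 341, 0]) cylinder(h = 415, r = 19);
}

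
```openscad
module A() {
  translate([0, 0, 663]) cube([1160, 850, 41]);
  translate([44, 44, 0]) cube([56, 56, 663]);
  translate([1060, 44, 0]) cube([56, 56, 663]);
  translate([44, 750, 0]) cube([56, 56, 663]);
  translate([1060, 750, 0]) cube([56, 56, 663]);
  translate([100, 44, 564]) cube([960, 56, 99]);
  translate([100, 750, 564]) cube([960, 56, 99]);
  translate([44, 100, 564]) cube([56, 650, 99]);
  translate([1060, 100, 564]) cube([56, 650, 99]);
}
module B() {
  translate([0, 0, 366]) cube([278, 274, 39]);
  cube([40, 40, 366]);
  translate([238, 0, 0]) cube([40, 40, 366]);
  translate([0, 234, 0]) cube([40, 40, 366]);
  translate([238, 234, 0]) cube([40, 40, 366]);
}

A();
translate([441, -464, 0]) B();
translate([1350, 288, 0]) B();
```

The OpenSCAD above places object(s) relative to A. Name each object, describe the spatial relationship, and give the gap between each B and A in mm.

A is a table. B is a stool. Two stools sit around the table at the −y, +x sides. The gap between each stool and the table is 190 mm.

Each stool's nearest face is 190 mm from the table's bounding box.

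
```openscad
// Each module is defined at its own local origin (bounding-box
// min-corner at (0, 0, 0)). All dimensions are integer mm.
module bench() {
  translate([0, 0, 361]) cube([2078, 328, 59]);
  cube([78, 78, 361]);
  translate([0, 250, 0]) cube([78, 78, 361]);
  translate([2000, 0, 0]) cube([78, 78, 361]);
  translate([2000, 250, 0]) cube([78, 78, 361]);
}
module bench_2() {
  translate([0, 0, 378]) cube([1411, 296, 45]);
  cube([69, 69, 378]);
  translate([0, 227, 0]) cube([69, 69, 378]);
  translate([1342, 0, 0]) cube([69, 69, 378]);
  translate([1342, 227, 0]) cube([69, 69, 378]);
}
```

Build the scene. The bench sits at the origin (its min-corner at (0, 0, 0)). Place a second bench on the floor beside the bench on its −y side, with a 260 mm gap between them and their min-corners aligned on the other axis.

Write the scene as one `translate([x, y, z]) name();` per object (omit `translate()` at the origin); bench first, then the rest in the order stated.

bench();
translate([0, -556, 0]) bench_2();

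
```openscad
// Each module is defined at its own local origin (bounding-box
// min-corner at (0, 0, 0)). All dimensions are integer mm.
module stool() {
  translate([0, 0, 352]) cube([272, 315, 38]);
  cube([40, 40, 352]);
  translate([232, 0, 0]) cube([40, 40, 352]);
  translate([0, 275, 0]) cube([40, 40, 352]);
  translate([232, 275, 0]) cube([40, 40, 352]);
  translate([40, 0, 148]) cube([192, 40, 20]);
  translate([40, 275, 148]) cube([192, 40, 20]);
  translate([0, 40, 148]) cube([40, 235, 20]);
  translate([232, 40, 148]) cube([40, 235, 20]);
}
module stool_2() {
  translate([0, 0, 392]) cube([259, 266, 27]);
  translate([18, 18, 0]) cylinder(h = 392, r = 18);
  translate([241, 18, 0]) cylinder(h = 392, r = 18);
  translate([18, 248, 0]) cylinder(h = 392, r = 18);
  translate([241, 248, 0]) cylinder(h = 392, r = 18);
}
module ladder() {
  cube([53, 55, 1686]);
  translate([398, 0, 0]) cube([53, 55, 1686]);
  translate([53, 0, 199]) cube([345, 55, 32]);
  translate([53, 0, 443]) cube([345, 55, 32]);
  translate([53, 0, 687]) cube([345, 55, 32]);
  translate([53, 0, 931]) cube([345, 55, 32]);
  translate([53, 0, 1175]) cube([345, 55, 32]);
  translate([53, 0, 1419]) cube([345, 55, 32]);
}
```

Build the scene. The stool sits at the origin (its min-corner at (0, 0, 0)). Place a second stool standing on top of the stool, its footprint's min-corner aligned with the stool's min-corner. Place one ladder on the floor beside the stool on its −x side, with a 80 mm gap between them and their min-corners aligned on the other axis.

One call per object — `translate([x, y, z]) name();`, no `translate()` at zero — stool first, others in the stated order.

stool();
translate([0, 0, 390]) stool_2();
translate([-531, 0, 0]) ladder();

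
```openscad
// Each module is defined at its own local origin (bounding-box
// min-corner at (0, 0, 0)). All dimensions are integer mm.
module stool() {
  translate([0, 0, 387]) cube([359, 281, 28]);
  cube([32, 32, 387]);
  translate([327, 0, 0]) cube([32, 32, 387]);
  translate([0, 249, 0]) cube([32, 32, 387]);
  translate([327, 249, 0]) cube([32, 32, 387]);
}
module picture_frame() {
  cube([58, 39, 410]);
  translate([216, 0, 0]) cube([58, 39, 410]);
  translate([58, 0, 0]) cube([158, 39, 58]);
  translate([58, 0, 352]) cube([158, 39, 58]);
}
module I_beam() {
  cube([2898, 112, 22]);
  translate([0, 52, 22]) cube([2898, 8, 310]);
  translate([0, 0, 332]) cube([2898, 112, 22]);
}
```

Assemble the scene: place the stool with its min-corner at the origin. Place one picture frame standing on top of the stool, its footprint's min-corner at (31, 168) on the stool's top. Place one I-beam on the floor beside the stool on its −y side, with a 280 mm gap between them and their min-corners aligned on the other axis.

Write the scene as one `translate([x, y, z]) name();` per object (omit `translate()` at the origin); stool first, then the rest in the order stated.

stool();
translate([31, 168, 415]) picture_frame();
translate([0, -392, 0]) I_beam();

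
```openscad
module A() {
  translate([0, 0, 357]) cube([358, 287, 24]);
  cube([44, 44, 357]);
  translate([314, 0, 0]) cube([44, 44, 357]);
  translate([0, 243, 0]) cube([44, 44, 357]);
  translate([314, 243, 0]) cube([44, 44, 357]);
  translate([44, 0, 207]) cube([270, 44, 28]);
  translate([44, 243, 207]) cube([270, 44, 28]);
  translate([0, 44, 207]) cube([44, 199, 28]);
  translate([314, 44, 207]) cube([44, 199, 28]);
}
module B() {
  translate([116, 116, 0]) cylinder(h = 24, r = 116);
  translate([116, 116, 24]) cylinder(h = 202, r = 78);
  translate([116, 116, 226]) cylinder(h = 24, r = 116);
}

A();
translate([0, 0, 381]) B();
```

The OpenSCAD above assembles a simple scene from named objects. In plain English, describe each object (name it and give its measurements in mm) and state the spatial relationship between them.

A is a four-legged stool. The seat is a 358×287×24 mm slab whose top surface is at z = 381 mm; four square legs, each 44×44 mm in cross-section, run from the floor (z = 0) to the underside of the seat, each flush with a corner of the seat. Four stretchers, 44 mm wide and 28 mm tall, connect adjacent legs with their undersides at z = 207 mm, each running between the inner faces of the legs it joins and aligned with the legs' outer faces on the other axis.

B is a spool: two coaxial disc flanges of radius 116 mm and thickness 24 mm, joined by a core cylinder of radius 78 mm and height 202 mm. The lower flange rests on z = 0 and the three cylinders share a vertical axis.

The spool is on top of the stool.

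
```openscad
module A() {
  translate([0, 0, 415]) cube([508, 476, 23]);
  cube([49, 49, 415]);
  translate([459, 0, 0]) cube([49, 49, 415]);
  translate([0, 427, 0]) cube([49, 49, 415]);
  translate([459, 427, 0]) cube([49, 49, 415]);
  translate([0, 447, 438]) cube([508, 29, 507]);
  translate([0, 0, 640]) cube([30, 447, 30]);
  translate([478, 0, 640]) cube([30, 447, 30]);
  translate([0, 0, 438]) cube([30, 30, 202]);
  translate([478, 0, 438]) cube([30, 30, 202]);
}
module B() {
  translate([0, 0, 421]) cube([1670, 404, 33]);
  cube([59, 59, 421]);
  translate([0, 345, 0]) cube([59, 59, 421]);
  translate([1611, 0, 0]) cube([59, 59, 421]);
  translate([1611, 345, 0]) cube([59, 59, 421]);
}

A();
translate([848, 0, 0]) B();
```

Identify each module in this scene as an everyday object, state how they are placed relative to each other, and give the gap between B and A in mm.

The bench's nearest face is 340 mm from the chair's +x face.

A is a chair. B is a bench. The bench is on the floor beside the chair on its +x side. The gap between the bench and the chair is 340 mm.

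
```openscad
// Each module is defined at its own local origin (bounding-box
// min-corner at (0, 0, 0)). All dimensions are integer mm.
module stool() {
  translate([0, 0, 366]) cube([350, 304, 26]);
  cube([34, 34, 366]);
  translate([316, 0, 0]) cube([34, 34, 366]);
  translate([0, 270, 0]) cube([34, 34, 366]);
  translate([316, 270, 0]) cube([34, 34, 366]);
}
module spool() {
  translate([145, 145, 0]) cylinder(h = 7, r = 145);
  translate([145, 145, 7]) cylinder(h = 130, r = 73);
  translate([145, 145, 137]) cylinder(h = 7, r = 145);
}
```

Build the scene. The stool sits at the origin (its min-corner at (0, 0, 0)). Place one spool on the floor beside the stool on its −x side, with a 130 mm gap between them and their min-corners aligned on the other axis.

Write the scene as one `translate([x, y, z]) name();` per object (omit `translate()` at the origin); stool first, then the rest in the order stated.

stool();
translate([-420, 0, 0]) spool();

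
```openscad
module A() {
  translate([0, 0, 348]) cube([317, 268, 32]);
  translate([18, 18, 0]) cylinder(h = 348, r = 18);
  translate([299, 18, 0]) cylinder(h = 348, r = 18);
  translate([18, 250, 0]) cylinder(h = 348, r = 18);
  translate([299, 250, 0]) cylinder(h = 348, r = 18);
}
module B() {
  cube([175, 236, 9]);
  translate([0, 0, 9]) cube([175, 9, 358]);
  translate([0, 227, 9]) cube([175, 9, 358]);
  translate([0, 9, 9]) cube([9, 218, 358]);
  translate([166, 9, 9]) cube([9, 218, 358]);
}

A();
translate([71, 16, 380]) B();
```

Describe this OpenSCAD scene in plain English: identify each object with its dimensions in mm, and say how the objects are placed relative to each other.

A is a four-legged stool. The seat is 317×268 mm, 32 mm thick, top at z = 380 mm. It stands on four round legs, each 36 mm in diameter, from z = 0 to the seat underside, each leg's axis is inset half a diameter from the nearest pair of seat edges (so the leg's bounding box is flush with the corner).

B is an open-topped rectangular box: outside dimensions 175×236×367 mm, with a uniform wall and base thickness of 9 mm. The base is a full 175×236 slab on the floor; four walls sit on top of the base. The front and back walls (the −y and +y sides) span the full width; the two side walls fit between them.

The open box is on top of the stool, centred.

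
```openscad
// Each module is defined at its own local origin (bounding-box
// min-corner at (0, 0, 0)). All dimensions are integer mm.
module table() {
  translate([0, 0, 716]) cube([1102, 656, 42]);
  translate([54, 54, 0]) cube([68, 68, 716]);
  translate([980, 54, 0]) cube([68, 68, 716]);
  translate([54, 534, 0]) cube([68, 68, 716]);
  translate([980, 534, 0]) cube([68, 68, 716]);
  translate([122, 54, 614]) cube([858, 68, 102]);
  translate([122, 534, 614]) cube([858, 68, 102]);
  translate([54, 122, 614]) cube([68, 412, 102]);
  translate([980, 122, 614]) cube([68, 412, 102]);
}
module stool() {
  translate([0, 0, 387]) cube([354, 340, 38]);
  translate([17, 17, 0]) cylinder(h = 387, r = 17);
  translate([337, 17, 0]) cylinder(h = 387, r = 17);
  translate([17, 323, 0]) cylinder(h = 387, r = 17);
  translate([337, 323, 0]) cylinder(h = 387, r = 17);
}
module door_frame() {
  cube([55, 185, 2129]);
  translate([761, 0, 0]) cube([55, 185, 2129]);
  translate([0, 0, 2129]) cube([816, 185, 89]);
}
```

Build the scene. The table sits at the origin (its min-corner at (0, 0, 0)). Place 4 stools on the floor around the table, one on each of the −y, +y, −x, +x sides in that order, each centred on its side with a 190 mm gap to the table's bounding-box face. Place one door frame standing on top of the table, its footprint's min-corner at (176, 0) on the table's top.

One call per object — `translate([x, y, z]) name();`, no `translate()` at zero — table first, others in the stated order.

table();
translate([374, -530, 0]) stool();
translate([374, 846, 0]) stool();
translate([-544, 158, 0]) stool();
translate([1292, 158, 0]) stool();
translate([176, 0, 758]) door_frame();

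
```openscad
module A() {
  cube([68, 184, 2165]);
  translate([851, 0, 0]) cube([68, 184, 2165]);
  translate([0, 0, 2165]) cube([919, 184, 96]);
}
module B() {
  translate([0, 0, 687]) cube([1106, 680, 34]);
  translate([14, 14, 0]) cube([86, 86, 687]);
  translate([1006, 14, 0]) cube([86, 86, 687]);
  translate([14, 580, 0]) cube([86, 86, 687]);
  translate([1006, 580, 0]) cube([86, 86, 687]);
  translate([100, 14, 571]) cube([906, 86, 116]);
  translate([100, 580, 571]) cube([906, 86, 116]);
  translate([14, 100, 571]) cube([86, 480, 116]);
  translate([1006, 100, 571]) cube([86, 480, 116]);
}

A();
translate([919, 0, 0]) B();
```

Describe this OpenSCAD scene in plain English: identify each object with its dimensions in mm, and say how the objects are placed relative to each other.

A is a rectangular door frame: two vertical jambs of 68×184 mm section, 2165 mm tall, with a clear opening 783 mm wide between their inner faces. A header 96 mm tall and 184 mm deep lies on top of the jambs and spans the full outside width.

B is a table with a 1106×680 mm rectangular top, 34 mm thick, top surface at z = 721 mm, supported by four 86×86 mm square legs, each inset 14 mm from the nearest pair of top edges, running from the floor. Four apron rails, 86 mm thick and 116 mm tall, run between adjacent legs with their top edges flush with the underside of the top and their outer faces flush with the legs' outer faces.

The table is against the door frame's +x side, with their −y faces flush.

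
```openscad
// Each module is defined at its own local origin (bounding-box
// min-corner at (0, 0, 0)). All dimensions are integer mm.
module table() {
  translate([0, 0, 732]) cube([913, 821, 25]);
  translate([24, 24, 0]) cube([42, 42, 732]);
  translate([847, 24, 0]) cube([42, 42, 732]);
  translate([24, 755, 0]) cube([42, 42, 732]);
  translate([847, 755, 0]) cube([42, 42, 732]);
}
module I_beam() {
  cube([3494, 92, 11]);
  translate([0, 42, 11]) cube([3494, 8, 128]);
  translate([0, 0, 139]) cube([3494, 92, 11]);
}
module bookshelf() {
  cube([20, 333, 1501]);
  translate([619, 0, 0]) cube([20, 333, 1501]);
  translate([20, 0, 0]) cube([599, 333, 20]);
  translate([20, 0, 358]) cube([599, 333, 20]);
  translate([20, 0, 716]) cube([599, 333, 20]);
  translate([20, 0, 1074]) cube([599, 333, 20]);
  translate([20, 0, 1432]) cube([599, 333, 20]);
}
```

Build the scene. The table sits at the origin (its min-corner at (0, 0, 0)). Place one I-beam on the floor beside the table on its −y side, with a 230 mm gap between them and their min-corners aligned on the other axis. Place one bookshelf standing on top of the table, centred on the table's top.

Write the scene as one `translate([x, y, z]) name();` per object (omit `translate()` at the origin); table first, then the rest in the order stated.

table();
translate([0, -322, 0]) I_beam();
translate([137, 244, 757]) bookshelf();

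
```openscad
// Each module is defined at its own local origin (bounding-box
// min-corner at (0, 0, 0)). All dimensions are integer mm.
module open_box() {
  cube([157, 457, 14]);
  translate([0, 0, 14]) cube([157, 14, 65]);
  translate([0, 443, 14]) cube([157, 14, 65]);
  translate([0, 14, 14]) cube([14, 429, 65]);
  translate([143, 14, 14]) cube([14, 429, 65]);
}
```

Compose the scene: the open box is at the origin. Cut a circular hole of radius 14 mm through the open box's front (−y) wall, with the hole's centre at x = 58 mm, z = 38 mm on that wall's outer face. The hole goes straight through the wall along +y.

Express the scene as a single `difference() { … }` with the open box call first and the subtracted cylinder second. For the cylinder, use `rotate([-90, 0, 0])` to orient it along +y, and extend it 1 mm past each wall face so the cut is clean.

difference() {
  open_box();
  translate([58, -1, 38]) rotate([-90, 0, 0]) cylinder(h = 16, r = 14);
}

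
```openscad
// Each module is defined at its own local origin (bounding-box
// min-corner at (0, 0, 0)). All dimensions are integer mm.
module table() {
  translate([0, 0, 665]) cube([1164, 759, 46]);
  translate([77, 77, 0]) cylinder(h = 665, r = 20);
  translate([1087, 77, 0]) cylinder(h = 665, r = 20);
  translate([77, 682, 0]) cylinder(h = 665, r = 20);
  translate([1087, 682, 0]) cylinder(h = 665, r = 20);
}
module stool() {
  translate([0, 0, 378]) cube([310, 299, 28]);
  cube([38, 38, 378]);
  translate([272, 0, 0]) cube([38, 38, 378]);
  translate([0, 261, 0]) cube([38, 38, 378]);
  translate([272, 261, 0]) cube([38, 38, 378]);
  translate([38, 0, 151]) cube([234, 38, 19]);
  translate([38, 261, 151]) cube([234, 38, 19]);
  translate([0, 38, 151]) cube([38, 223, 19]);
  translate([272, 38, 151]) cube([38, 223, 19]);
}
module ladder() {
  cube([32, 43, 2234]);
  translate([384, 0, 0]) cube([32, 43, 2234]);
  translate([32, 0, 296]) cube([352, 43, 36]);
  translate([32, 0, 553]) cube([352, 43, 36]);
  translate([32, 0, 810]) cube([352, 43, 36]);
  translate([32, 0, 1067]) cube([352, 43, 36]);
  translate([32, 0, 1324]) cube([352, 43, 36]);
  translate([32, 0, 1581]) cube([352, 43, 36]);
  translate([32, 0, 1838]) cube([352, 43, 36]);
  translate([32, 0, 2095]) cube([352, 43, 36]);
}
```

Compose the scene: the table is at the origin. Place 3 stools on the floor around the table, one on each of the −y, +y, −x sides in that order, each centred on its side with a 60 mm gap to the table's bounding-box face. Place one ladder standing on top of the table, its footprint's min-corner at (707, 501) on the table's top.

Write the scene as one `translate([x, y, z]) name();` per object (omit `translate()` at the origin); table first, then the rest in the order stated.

table();
translate([427, -359, 0]) stool();
translate([427, 819, 0]) stool();
translate([-370, 230, 0]) stool();
translate([707, 501, 711]) ladder();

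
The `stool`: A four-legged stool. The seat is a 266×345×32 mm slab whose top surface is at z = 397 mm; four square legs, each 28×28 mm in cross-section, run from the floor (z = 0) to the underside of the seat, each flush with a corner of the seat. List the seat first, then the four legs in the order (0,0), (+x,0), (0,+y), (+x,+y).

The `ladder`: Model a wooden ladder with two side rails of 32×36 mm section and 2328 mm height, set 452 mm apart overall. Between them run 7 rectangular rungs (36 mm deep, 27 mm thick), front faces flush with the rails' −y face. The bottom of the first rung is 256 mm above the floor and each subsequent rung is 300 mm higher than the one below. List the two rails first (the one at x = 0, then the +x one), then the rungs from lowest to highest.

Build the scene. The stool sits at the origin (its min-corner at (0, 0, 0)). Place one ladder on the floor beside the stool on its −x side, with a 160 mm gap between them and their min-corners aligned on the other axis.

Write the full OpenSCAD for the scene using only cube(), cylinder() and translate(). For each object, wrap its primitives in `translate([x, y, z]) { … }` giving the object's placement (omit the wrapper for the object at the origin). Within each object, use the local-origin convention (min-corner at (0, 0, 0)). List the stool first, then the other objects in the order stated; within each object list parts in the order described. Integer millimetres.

translate([0, 0, 365]) cube([266, 345, 32]);
cube([28, 28, 365]);
translate([238, 0, 0]) cube([28, 28, 365]);
translate([0, 317, 0]) cube([28, 28, 365]);
translate([238, 317, 0]) cube([28, 28, 365]);
translate([-612, 0, 0]) {
  cube([32, 36, 2328]);
  translate([420, 0, 0]) cube([32, 36, 2328]);
  translate([32, 0, 256]) cube([388, 36, 27]);
  translate([32, 0, 556]) cube([388, 36, 27]);
  translate([32, 0, 856]) cube([388, 36, 27]);
  translate([32, 0, 1156]) cube([388, 36, 27]);
  translate([32, 0, 1456]) cube([388, 36, 27]);
  translate([32, 0, 1756]) cube([388, 36, 27]);
  translate([32, 0, 2056]) cube([388, 36, 27]);
}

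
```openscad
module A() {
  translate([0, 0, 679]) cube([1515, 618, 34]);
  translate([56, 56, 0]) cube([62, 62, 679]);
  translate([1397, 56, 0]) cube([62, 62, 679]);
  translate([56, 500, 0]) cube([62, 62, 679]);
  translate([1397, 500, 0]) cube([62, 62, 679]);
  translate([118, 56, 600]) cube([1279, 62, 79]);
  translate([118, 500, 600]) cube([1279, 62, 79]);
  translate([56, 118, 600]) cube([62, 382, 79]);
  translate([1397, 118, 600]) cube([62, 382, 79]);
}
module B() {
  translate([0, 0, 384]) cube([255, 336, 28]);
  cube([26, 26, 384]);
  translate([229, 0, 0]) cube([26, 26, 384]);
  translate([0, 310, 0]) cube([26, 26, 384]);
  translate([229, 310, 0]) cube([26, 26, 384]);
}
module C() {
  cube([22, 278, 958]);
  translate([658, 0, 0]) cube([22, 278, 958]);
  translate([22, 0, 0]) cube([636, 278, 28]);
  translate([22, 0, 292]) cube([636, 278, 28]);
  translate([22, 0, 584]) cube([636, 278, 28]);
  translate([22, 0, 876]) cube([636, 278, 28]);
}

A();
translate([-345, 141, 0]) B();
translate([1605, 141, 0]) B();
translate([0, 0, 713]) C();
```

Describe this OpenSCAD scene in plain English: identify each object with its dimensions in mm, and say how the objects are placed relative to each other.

A is a table: top 1515 mm (x) × 618 mm (y), 34 mm thick, upper face at z = 713 mm, on four 62×62 mm square legs, each inset 56 mm from the nearest pair of top edges, running from z = 0 to the bottom of the top. Four apron rails, 62 mm thick and 79 mm tall, run between adjacent legs with their top edges flush with the underside of the top and their outer faces flush with the legs' outer faces.

B is a four-legged stool. The seat is a 255×336×28 mm slab whose top surface is at z = 412 mm; four square legs, each 26×26 mm in cross-section, run from the floor (z = 0) to the underside of the seat, each flush with a corner of the seat.

C is an open bookshelf. Two side panels, each 22 mm thick, 278 mm deep and 958 mm tall, stand 680 mm apart (outside-to-outside). Between them sit 4 shelves, each 28 mm thick and 278 mm deep, spanning the full gap between the sides. The bottom shelf rests on the floor (its underside at z = 0) and the clear gap between one shelf's top and the next shelf's underside is 264 mm.

Two stools sit around the table at the −x, +x sides. The bookshelf is on top of the table.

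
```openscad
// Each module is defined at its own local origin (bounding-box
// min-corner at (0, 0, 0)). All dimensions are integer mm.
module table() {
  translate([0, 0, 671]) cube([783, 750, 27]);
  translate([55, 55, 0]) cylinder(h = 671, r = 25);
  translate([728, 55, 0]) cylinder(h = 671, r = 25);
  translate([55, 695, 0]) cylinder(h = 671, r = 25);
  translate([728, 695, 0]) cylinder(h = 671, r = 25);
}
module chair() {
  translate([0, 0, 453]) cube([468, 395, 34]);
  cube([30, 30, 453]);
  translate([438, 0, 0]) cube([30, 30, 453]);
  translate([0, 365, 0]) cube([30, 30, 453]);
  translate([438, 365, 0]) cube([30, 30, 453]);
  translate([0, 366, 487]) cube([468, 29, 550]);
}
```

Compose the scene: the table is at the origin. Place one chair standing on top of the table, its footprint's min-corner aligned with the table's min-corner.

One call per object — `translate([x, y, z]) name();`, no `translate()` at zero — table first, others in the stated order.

table();
translate([0, 0, 698]) chair();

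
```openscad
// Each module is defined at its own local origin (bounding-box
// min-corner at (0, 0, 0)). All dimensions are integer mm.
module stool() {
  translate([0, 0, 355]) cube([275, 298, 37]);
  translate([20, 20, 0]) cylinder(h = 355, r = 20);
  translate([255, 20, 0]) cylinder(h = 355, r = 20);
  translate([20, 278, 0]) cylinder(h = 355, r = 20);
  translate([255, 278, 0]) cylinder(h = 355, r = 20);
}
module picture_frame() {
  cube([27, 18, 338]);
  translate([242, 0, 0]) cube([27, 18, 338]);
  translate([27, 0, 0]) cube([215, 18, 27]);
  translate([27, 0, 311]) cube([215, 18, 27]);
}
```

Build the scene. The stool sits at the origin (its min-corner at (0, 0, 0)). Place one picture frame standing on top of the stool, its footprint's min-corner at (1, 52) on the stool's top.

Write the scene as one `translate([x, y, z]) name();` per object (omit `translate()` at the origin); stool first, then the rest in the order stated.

stool();
translate([1, 52, 392]) picture_frame();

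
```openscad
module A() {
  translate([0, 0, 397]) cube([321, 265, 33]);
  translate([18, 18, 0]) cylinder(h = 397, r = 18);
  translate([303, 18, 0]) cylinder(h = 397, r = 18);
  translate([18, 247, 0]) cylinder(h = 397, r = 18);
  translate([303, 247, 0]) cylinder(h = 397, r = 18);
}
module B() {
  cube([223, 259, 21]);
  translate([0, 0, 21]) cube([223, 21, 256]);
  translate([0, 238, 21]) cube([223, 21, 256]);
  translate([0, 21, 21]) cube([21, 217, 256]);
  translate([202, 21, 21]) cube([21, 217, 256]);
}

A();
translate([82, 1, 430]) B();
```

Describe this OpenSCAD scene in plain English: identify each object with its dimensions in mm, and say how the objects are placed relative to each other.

A is a four-legged stool. The seat is a 321×265×33 mm slab whose top surface is at z = 430 mm; four round legs, each 36 mm in diameter, run from the floor (z = 0) to the underside of the seat, each leg's axis is inset half a diameter from the nearest pair of seat edges (so the leg's bounding box is flush with the corner).

B is an open-topped rectangular box: outside dimensions 223×259×277 mm, with a uniform wall and base thickness of 21 mm. The base is a full 223×259 slab on the floor; four walls sit on top of the base. The front and back walls (the −y and +y sides) span the full width; the two side walls fit between them.

The open box is on top of the stool.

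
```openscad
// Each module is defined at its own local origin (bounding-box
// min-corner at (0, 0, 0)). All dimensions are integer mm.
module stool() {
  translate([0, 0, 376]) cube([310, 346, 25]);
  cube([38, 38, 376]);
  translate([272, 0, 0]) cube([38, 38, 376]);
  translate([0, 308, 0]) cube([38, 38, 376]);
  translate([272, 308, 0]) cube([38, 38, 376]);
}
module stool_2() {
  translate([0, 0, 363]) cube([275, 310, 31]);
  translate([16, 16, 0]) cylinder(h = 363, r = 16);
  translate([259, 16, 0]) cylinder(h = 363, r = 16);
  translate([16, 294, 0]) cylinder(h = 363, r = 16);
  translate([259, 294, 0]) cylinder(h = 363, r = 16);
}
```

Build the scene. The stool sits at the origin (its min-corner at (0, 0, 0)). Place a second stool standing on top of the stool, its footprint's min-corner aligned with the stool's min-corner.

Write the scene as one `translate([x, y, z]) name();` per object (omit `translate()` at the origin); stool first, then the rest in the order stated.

stool();
translate([0, 0, 401]) stool_2();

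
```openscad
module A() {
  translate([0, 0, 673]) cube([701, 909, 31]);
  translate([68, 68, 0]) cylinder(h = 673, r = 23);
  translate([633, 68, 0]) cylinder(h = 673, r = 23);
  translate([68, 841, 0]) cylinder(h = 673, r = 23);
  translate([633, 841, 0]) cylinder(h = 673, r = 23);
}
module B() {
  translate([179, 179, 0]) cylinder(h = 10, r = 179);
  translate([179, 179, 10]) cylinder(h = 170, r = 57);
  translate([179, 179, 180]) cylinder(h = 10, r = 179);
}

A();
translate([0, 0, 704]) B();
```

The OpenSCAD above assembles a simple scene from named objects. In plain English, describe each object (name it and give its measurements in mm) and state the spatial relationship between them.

A is a rectangular dining table. The top is 701×909×31 mm with its upper surface at z = 704 mm. It stands on four round legs of 46 mm diameter, each leg's bounding box inset 45 mm from the nearest pair of top edges, running from the floor to the underside of the top.

B is a spool: two coaxial disc flanges of radius 179 mm and thickness 10 mm, joined by a core cylinder of radius 57 mm and height 170 mm. The lower flange rests on z = 0 and the three cylinders share a vertical axis.

The spool is on top of the table.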